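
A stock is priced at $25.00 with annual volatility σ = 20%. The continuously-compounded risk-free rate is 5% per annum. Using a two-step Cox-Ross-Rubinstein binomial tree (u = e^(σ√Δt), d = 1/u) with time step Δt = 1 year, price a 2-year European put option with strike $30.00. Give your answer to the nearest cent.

$4.35

CRR parameters: u = e^(σ√Δt) = e^(0.2·√1) = 1.2214, d = 1/u = 0.8187
Per-period rate: rΔt = 0.05·1 = 0.05, so R = e^0.05 = 1.0513
Risk-neutral probability p = (e^0.05 − 0.8187)/(1.2214 − 0.8187) = 0.2325/0.4027 = 0.5775
Terminal stock prices: S_uu = 37.3, S_ud = 25, S_dd = 16.76
Terminal payoffs (K − S): max(-7.296, 0) = 0, max(5, 0) = 5, max(13.24, 0) = 13.24
Node u (S = 30.54): V_u = e^(−0.05)·[0.5775·0.0000 + 0.4225·5.0000] = 2.0095
Node d (S = 20.47): V_d = e^(−0.05)·[0.5775·5.0000 + 0.4225·13.2420] = 8.0686
Node 0 (S = 25): V_0 = e^(−0.05)·[0.5775·2.0095 + 0.4225·8.0686] = 4.3467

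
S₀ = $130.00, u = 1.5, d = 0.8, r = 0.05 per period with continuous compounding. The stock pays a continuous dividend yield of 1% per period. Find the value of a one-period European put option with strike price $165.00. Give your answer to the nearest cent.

$38.06

Per-period risk-free factor R = e^0.05 = 1.0513; dividend-adjusted growth = e^(0.05−0.01) = 1.0408.
Risk-neutral probability p = (1.0408 − 0.8)/(1.5 − 0.8) = 0.2408/0.7000 = 0.3440
Terminal stock prices: S_u = 195, S_d = 104
Terminal payoffs (K − S): max(-30, 0) = 0, max(61, 0) = 61
Node 0 (S = 130): V_0 = e^(−0.05)·[0.3440·0.0000 + 0.6560·61.0000] = 38.0635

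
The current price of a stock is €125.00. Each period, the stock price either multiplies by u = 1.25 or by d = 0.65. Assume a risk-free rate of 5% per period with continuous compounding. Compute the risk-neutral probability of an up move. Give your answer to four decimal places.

Risk-neutral probability p = (e^0.05 − 0.65)/(1.25 − 0.65) = 0.4013/0.6000 = 0.6688

p = 0.6688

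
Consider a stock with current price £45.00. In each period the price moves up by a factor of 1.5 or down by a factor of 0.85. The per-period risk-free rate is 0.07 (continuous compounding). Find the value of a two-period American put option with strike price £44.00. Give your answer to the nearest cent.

Risk-neutral probability p = (e^0.07 − 0.85)/(1.5 − 0.85) = 0.2225/0.6500 = 0.3423
Terminal stock prices: S_uu = 101.2, S_ud = 57.38, S_dd = 32.51
Terminal payoffs (K − S): max(-57.25, 0) = 0, max(-13.38, 0) = 0, max(11.49, 0) = 11.49
Node u (S = 67.5): continuation = e^(−0.07)·[0.3423·0.0000 + 0.6577·0.0000] = 0.0000; exercise value = 0.0000 ≤ continuation, so V_u = 0.0000
Node d (S = 38.25): continuation = e^(−0.07)·[0.3423·0.0000 + 0.6577·11.4875] = 7.0443; exercise value = 5.7500 ≤ continuation, so V_d = 7.0443
Node 0 (S = 45): continuation = e^(−0.07)·[0.3423·0.0000 + 0.6577·7.0443] = 4.3197; exercise value = 0.0000 ≤ continuation, so V_0 = 4.3197

£4.32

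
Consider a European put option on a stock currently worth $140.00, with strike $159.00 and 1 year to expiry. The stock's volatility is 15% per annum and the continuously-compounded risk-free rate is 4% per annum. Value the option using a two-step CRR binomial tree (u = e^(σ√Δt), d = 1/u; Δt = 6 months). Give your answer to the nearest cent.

$17.14

CRR parameters: u = e^(σ√Δt) = e^(0.15·√0.5) = 1.1119, d = 1/u = 0.8994
Per-period rate: rΔt = 0.04·0.5 = 0.02, so R = e^0.02 = 1.0202
Risk-neutral probability p = (e^0.02 − 0.8994)/(1.1119 − 0.8994) = 0.1208/0.2125 = 0.5686
Terminal stock prices: S_uu = 173.1, S_ud = 140, S_dd = 113.2
Terminal payoffs (K − S): max(-14.08, 0) = 0, max(19, 0) = 19, max(45.76, 0) = 45.76
Node u (S = 155.7): V_u = e^(−0.02)·[0.5686·0.0000 + 0.4314·19.0000] = 8.0350
Node d (S = 125.9): V_d = e^(−0.02)·[0.5686·19.0000 + 0.4314·45.7599] = 29.9405
Node 0 (S = 140): V_0 = e^(−0.02)·[0.5686·8.0350 + 0.4314·29.9405] = 17.1397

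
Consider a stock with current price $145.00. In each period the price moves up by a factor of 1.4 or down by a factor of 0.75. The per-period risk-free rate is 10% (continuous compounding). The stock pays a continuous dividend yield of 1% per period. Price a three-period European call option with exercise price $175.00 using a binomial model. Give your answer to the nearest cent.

Per-period risk-free factor R = e^0.1 = 1.1052; dividend-adjusted growth = e^(0.1−0.01) = 1.0942.
Risk-neutral probability p = (1.0942 − 0.75)/(1.4 − 0.75) = 0.3442/0.6500 = 0.5295
Terminal stock prices: S_uuu = 397.9, S_uud = 213.1, S_udd = 114.2, S_ddd = 61.17
Terminal payoffs (S − K): max(222.9, 0) = 222.9, max(38.15, 0) = 38.15, max(-60.81, 0) = 0, max(-113.8, 0) = 0
Node uu (S = 284.2): V_uu = e^(−0.1)·[0.5295·222.8800 + 0.4705·38.1500] = 123.0256
Node ud (S = 152.2): V_ud = e^(−0.1)·[0.5295·38.1500 + 0.4705·0.0000] = 18.2781
Node dd (S = 81.56): V_dd = e^(−0.1)·[0.5295·0.0000 + 0.4705·0.0000] = 0.0000
Node u (S = 203): V_u = e^(−0.1)·[0.5295·123.0256 + 0.4705·18.2781] = 66.7243
Node d (S = 108.8): V_d = e^(−0.1)·[0.5295·18.2781 + 0.4705·0.0000] = 8.7572
Node 0 (S = 145): V_0 = e^(−0.1)·[0.5295·66.7243 + 0.4705·8.7572] = 35.6965

$35.70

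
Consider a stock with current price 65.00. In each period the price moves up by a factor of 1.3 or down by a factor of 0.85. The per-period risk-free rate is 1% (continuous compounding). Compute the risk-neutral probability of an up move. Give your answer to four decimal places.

p = 0.3557

Risk-neutral probability p = (e^0.01 − 0.85)/(1.3 − 0.85) = 0.1601/0.4500 = 0.3557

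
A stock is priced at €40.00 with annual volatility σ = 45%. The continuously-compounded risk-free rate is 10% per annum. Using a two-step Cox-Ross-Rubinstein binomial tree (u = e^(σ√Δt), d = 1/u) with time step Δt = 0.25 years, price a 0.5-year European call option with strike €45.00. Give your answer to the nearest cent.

€4.21

CRR parameters: u = e^(σ√Δt) = e^(0.45·√0.25) = 1.2523, d = 1/u = 0.7985
Per-period rate: rΔt = 0.1·0.25 = 0.025, so R = e^0.025 = 1.0253
Risk-neutral probability p = (e^0.025 − 0.7985)/(1.2523 − 0.7985) = 0.2268/0.4538 = 0.4998
Terminal stock prices: S_uu = 62.73, S_ud = 40, S_dd = 25.51
Terminal payoffs (S − K): max(17.73, 0) = 17.73, max(-5, 0) = 0, max(-19.49, 0) = 0
Node u (S = 50.09): V_u = e^(−0.025)·[0.4998·17.7325 + 0.5002·0.0000] = 8.6434
Node d (S = 31.94): V_d = e^(−0.025)·[0.4998·0.0000 + 0.5002·0.0000] = 0.0000
Node 0 (S = 40): V_0 = e^(−0.025)·[0.4998·8.6434 + 0.5002·0.0000] = 4.2130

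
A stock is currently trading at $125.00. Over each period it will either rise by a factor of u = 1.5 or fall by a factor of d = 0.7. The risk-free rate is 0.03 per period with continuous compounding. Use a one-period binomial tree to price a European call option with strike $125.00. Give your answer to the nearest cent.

$25.05

Risk-neutral probability p = (e^0.03 − 0.7)/(1.5 − 0.7) = 0.3305/0.8000 = 0.4131
Terminal stock prices: S_u = 187.5, S_d = 87.5
Terminal payoffs (S − K): max(62.5, 0) = 62.5, max(-37.5, 0) = 0
Node 0 (S = 125): V_0 = e^(−0.03)·[0.4131·62.5000 + 0.5869·0.0000] = 25.0538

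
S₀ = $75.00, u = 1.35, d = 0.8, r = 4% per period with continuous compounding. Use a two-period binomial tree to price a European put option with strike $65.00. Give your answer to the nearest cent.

Risk-neutral probability p = (e^0.04 − 0.8)/(1.35 − 0.8) = 0.2408/0.5500 = 0.4378
Terminal stock prices: S_uu = 136.7, S_ud = 81, S_dd = 48
Terminal payoffs (K − S): max(-71.69, 0) = 0, max(-16, 0) = 0, max(17, 0) = 17
Node u (S = 101.2): V_u = e^(−0.04)·[0.4378·0.0000 + 0.5622·0.0000] = 0.0000
Node d (S = 60): V_d = e^(−0.04)·[0.4378·0.0000 + 0.5622·17.0000] = 9.1820
Node 0 (S = 75): V_0 = e^(−0.04)·[0.4378·0.0000 + 0.5622·9.1820] = 4.9594

$4.96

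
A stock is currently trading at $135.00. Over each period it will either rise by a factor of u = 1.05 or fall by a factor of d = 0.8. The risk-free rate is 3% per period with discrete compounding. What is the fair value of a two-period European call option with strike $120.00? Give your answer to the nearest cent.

Risk-neutral probability p = (1 + 0.03 − 0.8)/(1.05 − 0.8) = 0.2300/0.2500 = 0.9200
Terminal stock prices: S_uu = 148.8, S_ud = 113.4, S_dd = 86.4
Terminal payoffs (S − K): max(28.84, 0) = 28.84, max(-6.6, 0) = 0, max(-33.6, 0) = 0
Node u (S = 141.8): V_u = 1/1.03·[0.9200·28.8375 + 0.0800·0.0000] = 25.7578
Node d (S = 108): V_d = 1/1.03·[0.9200·0.0000 + 0.0800·0.0000] = 0.0000
Node 0 (S = 135): V_0 = 1/1.03·[0.9200·25.7578 + 0.0800·0.0000] = 23.0069

$23.01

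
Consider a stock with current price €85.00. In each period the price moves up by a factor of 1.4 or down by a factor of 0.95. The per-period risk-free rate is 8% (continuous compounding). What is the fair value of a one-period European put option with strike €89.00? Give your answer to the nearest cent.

€5.36

Risk-neutral probability p = (e^0.08 − 0.95)/(1.4 − 0.95) = 0.1333/0.4500 = 0.2962
Terminal stock prices: S_u = 119, S_d = 80.75
Terminal payoffs (K − S): max(-30, 0) = 0, max(8.25, 0) = 8.25
Node 0 (S = 85): V_0 = e^(−0.08)·[0.2962·0.0000 + 0.7038·8.2500] = 5.3600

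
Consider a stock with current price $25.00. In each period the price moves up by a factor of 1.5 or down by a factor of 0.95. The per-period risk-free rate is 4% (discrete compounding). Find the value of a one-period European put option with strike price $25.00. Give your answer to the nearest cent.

Risk-neutral probability p = (1 + 0.04 − 0.95)/(1.5 − 0.95) = 0.0900/0.5500 = 0.1636
Terminal stock prices: S_u = 37.5, S_d = 23.75
Terminal payoffs (K − S): max(-12.5, 0) = 0, max(1.25, 0) = 1.25
Node 0 (S = 25): V_0 = 1/1.04·[0.1636·0.0000 + 0.8364·1.2500] = 1.0052

$1.01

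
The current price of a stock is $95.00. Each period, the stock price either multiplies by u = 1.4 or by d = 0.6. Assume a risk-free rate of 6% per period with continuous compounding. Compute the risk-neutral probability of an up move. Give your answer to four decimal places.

p = 0.5773

Risk-neutral probability p = (e^0.06 − 0.6)/(1.4 − 0.6) = 0.4618/0.8000 = 0.5773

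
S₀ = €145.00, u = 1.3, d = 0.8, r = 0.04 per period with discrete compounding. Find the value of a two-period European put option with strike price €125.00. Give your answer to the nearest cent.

€8.05

Risk-neutral probability p = (1 + 0.04 − 0.8)/(1.3 − 0.8) = 0.2400/0.5000 = 0.4800
Terminal stock prices: S_uu = 245.1, S_ud = 150.8, S_dd = 92.8
Terminal payoffs (K − S): max(-120.1, 0) = 0, max(-25.8, 0) = 0, max(32.2, 0) = 32.2
Node u (S = 188.5): V_u = 1/1.04·[0.4800·0.0000 + 0.5200·0.0000] = 0.0000
Node d (S = 116): V_d = 1/1.04·[0.4800·0.0000 + 0.5200·32.2000] = 16.1000
Node 0 (S = 145): V_0 = 1/1.04·[0.4800·0.0000 + 0.5200·16.1000] = 8.0500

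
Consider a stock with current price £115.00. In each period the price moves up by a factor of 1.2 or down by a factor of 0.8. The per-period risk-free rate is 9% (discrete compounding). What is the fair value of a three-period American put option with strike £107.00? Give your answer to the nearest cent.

£4.58

Risk-neutral probability p = (1 + 0.09 − 0.8)/(1.2 − 0.8) = 0.2900/0.4000 = 0.7250
Terminal stock prices: S_uuu = 198.7, S_uud = 132.5, S_udd = 88.32, S_ddd = 58.88
Terminal payoffs (K − S): max(-91.72, 0) = 0, max(-25.48, 0) = 0, max(18.68, 0) = 18.68, max(48.12, 0) = 48.12
Node uu (S = 165.6): continuation = 1/1.09·[0.7250·0.0000 + 0.2750·0.0000] = 0.0000; exercise value = 0.0000 ≤ continuation, so V_uu = 0.0000
Node ud (S = 110.4): continuation = 1/1.09·[0.7250·0.0000 + 0.2750·18.6800] = 4.7128; exercise value = 0.0000 ≤ continuation, so V_ud = 4.7128
Node dd (S = 73.6): continuation = 1/1.09·[0.7250·18.6800 + 0.2750·48.1200] = 24.5651; exercise value = 33.4000 > continuation, so V_dd = 33.4000 (exercise)
Node u (S = 138): continuation = 1/1.09·[0.7250·0.0000 + 0.2750·4.7128] = 1.1890; exercise value = 0.0000 ≤ continuation, so V_u = 1.1890
Node d (S = 92): continuation = 1/1.09·[0.7250·4.7128 + 0.2750·33.4000] = 11.5613; exercise value = 15.0000 > continuation, so V_d = 15.0000 (exercise)
Node 0 (S = 115): continuation = 1/1.09·[0.7250·1.1890 + 0.2750·15.0000] = 4.5753; exercise value = 0.0000 ≤ continuation, so V_0 = 4.5753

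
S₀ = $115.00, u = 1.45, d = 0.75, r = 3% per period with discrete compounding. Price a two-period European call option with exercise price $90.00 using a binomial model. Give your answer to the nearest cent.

$38.76

Risk-neutral probability p = (1 + 0.03 − 0.75)/(1.45 − 0.75) = 0.2800/0.7000 = 0.4000
Terminal stock prices: S_uu = 241.8, S_ud = 125.1, S_dd = 64.69
Terminal payoffs (S − K): max(151.8, 0) = 151.8, max(35.06, 0) = 35.06, max(-25.31, 0) = 0
Node u (S = 166.8): V_u = 1/1.03·[0.4000·151.7875 + 0.6000·35.0625] = 79.3714
Node d (S = 86.25): V_d = 1/1.03·[0.4000·35.0625 + 0.6000·0.0000] = 13.6165
Node 0 (S = 115): V_0 = 1/1.03·[0.4000·79.3714 + 0.6000·13.6165] = 38.7558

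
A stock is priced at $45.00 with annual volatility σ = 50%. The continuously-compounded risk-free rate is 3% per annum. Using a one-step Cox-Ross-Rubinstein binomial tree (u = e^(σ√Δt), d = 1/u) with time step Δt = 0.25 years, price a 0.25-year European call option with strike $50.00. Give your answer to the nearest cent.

CRR parameters: u = e^(σ√Δt) = e^(0.5·√0.25) = 1.2840, d = 1/u = 0.7788
Per-period rate: rΔt = 0.03·0.25 = 0.0075, so R = e^0.0075 = 1.0075
Risk-neutral probability p = (e^0.0075 − 0.7788)/(1.2840 − 0.7788) = 0.2287/0.5052 = 0.4527
Terminal stock prices: S_u = 57.78, S_d = 35.05
Terminal payoffs (S − K): max(7.781, 0) = 7.781, max(-14.95, 0) = 0
Node 0 (S = 45): V_0 = e^(−0.0075)·[0.4527·7.7811 + 0.5473·0.0000] = 3.4964

$3.50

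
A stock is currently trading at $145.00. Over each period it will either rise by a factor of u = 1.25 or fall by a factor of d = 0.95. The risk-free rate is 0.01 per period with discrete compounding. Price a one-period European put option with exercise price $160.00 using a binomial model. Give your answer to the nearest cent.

$17.62

Risk-neutral probability p = (1 + 0.01 − 0.95)/(1.25 − 0.95) = 0.0600/0.3000 = 0.2000
Terminal stock prices: S_u = 181.2, S_d = 137.8
Terminal payoffs (K − S): max(-21.25, 0) = 0, max(22.25, 0) = 22.25
Node 0 (S = 145): V_0 = 1/1.01·[0.2000·0.0000 + 0.8000·22.2500] = 17.6238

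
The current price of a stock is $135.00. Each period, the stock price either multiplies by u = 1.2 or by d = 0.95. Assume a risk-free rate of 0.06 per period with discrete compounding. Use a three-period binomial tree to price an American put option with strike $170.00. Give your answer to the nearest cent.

Risk-neutral probability p = (1 + 0.06 − 0.95)/(1.2 − 0.95) = 0.1100/0.2500 = 0.4400
Terminal stock prices: S_uuu = 233.3, S_uud = 184.7, S_udd = 146.2, S_ddd = 115.7
Terminal payoffs (K − S): max(-63.28, 0) = 0, max(-14.68, 0) = 0, max(23.8, 0) = 23.8, max(54.25, 0) = 54.25
Node uu (S = 194.4): continuation = 1/1.06·[0.4400·0.0000 + 0.5600·0.0000] = 0.0000; exercise value = 0.0000 ≤ continuation, so V_uu = 0.0000
Node ud (S = 153.9): continuation = 1/1.06·[0.4400·0.0000 + 0.5600·23.7950] = 12.5709; exercise value = 16.1000 > continuation, so V_ud = 16.1000 (exercise)
Node dd (S = 121.8): continuation = 1/1.06·[0.4400·23.7950 + 0.5600·54.2544] = 38.5399; exercise value = 48.1625 > continuation, so V_dd = 48.1625 (exercise)
Node u (S = 162): continuation = 1/1.06·[0.4400·0.0000 + 0.5600·16.1000] = 8.5057; exercise value = 8.0000 ≤ continuation, so V_u = 8.5057
Node d (S = 128.2): continuation = 1/1.06·[0.4400·16.1000 + 0.5600·48.1625] = 32.1274; exercise value = 41.7500 > continuation, so V_d = 41.7500 (exercise)
Node 0 (S = 135): continuation = 1/1.06·[0.4400·8.5057 + 0.5600·41.7500] = 25.5873; exercise value = 35.0000 > continuation, so V_0 = 35.0000 (exercise)

$35.00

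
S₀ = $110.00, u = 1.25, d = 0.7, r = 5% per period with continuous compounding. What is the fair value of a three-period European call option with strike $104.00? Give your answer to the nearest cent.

Risk-neutral probability p = (e^0.05 − 0.7)/(1.25 − 0.7) = 0.3513/0.5500 = 0.6387
Terminal stock prices: S_uuu = 214.8, S_uud = 120.3, S_udd = 67.37, S_ddd = 37.73
Terminal payoffs (S − K): max(110.8, 0) = 110.8, max(16.31, 0) = 16.31, max(-36.63, 0) = 0, max(-66.27, 0) = 0
Node uu (S = 171.9): V_uu = e^(−0.05)·[0.6387·110.8438 + 0.3613·16.3125] = 72.9471
Node ud (S = 96.25): V_ud = e^(−0.05)·[0.6387·16.3125 + 0.3613·0.0000] = 9.9103
Node dd (S = 53.9): V_dd = e^(−0.05)·[0.6387·0.0000 + 0.3613·0.0000] = 0.0000
Node u (S = 137.5): V_u = e^(−0.05)·[0.6387·72.9471 + 0.3613·9.9103] = 47.7235
Node d (S = 77): V_d = e^(−0.05)·[0.6387·9.9103 + 0.3613·0.0000] = 6.0207
Node 0 (S = 110): V_0 = e^(−0.05)·[0.6387·47.7235 + 0.3613·6.0207] = 31.0626

$31.06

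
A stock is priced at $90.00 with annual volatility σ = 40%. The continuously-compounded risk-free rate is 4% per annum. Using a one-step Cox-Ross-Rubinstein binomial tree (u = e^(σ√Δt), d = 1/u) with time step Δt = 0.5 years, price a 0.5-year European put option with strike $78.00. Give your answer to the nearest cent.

CRR parameters: u = e^(σ√Δt) = e^(0.4·√0.5) = 1.3269, d = 1/u = 0.7536
Per-period rate: rΔt = 0.04·0.5 = 0.02, so R = e^0.02 = 1.0202
Risk-neutral probability p = (e^0.02 − 0.7536)/(1.3269 − 0.7536) = 0.2666/0.5733 = 0.4650
Terminal stock prices: S_u = 119.4, S_d = 67.83
Terminal payoffs (K − S): max(-41.42, 0) = 0, max(10.17, 0) = 10.17
Node 0 (S = 90): V_0 = e^(−0.02)·[0.4650·0.0000 + 0.5350·10.1726] = 5.3346

$5.33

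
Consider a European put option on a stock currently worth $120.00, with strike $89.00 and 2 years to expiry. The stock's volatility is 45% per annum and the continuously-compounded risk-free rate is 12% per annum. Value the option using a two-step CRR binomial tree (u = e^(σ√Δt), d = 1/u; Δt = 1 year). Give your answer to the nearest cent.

$7.10

CRR parameters: u = e^(σ√Δt) = e^(0.45·√1) = 1.5683, d = 1/u = 0.6376
Per-period rate: rΔt = 0.12·1 = 0.12, so R = e^0.12 = 1.1275
Risk-neutral probability p = (e^0.12 − 0.6376)/(1.5683 − 0.6376) = 0.4899/0.9307 = 0.5264
Terminal stock prices: S_uu = 295.2, S_ud = 120, S_dd = 48.79
Terminal payoffs (K − S): max(-206.2, 0) = 0, max(-31, 0) = 0, max(40.21, 0) = 40.21
Node u (S = 188.2): V_u = e^(−0.12)·[0.5264·0.0000 + 0.4736·0.0000] = 0.0000
Node d (S = 76.52): V_d = e^(−0.12)·[0.5264·0.0000 + 0.4736·40.2116] = 16.8924
Node 0 (S = 120): V_0 = e^(−0.12)·[0.5264·0.0000 + 0.4736·16.8924] = 7.0963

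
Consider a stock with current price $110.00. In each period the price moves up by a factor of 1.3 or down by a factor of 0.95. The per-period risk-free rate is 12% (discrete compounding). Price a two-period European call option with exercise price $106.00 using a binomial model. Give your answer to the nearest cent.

$26.92

Risk-neutral probability p = (1 + 0.12 − 0.95)/(1.3 − 0.95) = 0.1700/0.3500 = 0.4857
Terminal stock prices: S_uu = 185.9, S_ud = 135.8, S_dd = 99.27
Terminal payoffs (S − K): max(79.9, 0) = 79.9, max(29.85, 0) = 29.85, max(-6.725, 0) = 0
Node u (S = 143): V_u = 1/1.12·[0.4857·79.9000 + 0.5143·29.8500] = 48.3571
Node d (S = 104.5): V_d = 1/1.12·[0.4857·29.8500 + 0.5143·0.0000] = 12.9452
Node 0 (S = 110): V_0 = 1/1.12·[0.4857·48.3571 + 0.5143·12.9452] = 26.9154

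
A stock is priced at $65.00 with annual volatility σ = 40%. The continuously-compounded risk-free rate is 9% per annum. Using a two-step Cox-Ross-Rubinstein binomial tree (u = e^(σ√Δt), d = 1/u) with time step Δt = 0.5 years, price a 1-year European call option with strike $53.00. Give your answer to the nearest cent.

$20.09

CRR parameters: u = e^(σ√Δt) = e^(0.4·√0.5) = 1.3269, d = 1/u = 0.7536
Per-period rate: rΔt = 0.09·0.5 = 0.045, so R = e^0.045 = 1.0460
Risk-neutral probability p = (e^0.045 − 0.7536)/(1.3269 − 0.7536) = 0.2924/0.5733 = 0.5100
Terminal stock prices: S_uu = 114.4, S_ud = 65, S_dd = 36.92
Terminal payoffs (S − K): max(61.44, 0) = 61.44, max(12, 0) = 12, max(-16.08, 0) = 0
Node u (S = 86.25): V_u = e^(−0.045)·[0.5100·61.4425 + 0.4900·12.0000] = 35.5804
Node d (S = 48.99): V_d = e^(−0.045)·[0.5100·12.0000 + 0.4900·0.0000] = 5.8513
Node 0 (S = 65): V_0 = e^(−0.045)·[0.5100·35.5804 + 0.4900·5.8513] = 20.0899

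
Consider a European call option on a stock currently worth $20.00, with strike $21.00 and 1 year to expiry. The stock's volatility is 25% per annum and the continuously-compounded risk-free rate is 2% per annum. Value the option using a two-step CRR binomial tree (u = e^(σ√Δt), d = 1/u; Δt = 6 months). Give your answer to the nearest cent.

CRR parameters: u = e^(σ√Δt) = e^(0.25·√0.5) = 1.1934, d = 1/u = 0.8380
Per-period rate: rΔt = 0.02·0.5 = 0.01, so R = e^0.01 = 1.0101
Risk-neutral probability p = (e^0.01 − 0.8380)/(1.1934 − 0.8380) = 0.1721/0.3554 = 0.4842
Terminal stock prices: S_uu = 28.48, S_ud = 20, S_dd = 14.04
Terminal payoffs (S − K): max(7.482, 0) = 7.482, max(-1, 0) = 0, max(-6.956, 0) = 0
Node u (S = 23.87): V_u = e^(−0.01)·[0.4842·7.4824 + 0.5158·0.0000] = 3.5869
Node d (S = 16.76): V_d = e^(−0.01)·[0.4842·0.0000 + 0.5158·0.0000] = 0.0000
Node 0 (S = 20): V_0 = e^(−0.01)·[0.4842·3.5869 + 0.5158·0.0000] = 1.7195

$1.72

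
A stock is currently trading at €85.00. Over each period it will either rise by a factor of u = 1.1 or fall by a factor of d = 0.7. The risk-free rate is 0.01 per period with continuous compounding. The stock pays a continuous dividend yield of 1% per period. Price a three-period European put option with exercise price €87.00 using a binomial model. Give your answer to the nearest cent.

€12.64

Per-period risk-free factor R = e^0.01 = 1.0101; dividend-adjusted growth = e^(0.01−0.01) = 1.0000.
Risk-neutral probability p = (1.0000 − 0.7)/(1.1 − 0.7) = 0.3000/0.4000 = 0.7500
Terminal stock prices: S_uuu = 113.1, S_uud = 72, S_udd = 45.81, S_ddd = 29.15
Terminal payoffs (K − S): max(-26.14, 0) = 0, max(15, 0) = 15, max(41.19, 0) = 41.19, max(57.85, 0) = 57.85
Node uu (S = 102.9): V_uu = e^(−0.01)·[0.7500·0.0000 + 0.2500·15.0050] = 3.7139
Node ud (S = 65.45): V_ud = e^(−0.01)·[0.7500·15.0050 + 0.2500·41.1850] = 21.3356
Node dd (S = 41.65): V_dd = e^(−0.01)·[0.7500·41.1850 + 0.2500·57.8450] = 44.8988
Node u (S = 93.5): V_u = e^(−0.01)·[0.7500·3.7139 + 0.2500·21.3356] = 8.0385
Node d (S = 59.5): V_d = e^(−0.01)·[0.7500·21.3356 + 0.2500·44.8988] = 26.9555
Node 0 (S = 85): V_0 = e^(−0.01)·[0.7500·8.0385 + 0.2500·26.9555] = 12.6407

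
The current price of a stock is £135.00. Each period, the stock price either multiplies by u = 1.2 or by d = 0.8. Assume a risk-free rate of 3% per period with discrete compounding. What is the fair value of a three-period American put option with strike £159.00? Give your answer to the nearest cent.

£28.26

Risk-neutral probability p = (1 + 0.03 − 0.8)/(1.2 − 0.8) = 0.2300/0.4000 = 0.5750
Terminal stock prices: S_uuu = 233.3, S_uud = 155.5, S_udd = 103.7, S_ddd = 69.12
Terminal payoffs (K − S): max(-74.28, 0) = 0, max(3.48, 0) = 3.48, max(55.32, 0) = 55.32, max(89.88, 0) = 89.88
Node uu (S = 194.4): continuation = 1/1.03·[0.5750·0.0000 + 0.4250·3.4800] = 1.4359; exercise value = 0.0000 ≤ continuation, so V_uu = 1.4359
Node ud (S = 129.6): continuation = 1/1.03·[0.5750·3.4800 + 0.4250·55.3200] = 24.7689; exercise value = 29.4000 > continuation, so V_ud = 29.4000 (exercise)
Node dd (S = 86.4): continuation = 1/1.03·[0.5750·55.3200 + 0.4250·89.8800] = 67.9689; exercise value = 72.6000 > continuation, so V_dd = 72.6000 (exercise)
Node u (S = 162): continuation = 1/1.03·[0.5750·1.4359 + 0.4250·29.4000] = 12.9327; exercise value = 0.0000 ≤ continuation, so V_u = 12.9327
Node d (S = 108): continuation = 1/1.03·[0.5750·29.4000 + 0.4250·72.6000] = 46.3689; exercise value = 51.0000 > continuation, so V_d = 51.0000 (exercise)
Node 0 (S = 135): continuation = 1/1.03·[0.5750·12.9327 + 0.4250·51.0000] = 28.2634; exercise value = 24.0000 ≤ continuation, so V_0 = 28.2634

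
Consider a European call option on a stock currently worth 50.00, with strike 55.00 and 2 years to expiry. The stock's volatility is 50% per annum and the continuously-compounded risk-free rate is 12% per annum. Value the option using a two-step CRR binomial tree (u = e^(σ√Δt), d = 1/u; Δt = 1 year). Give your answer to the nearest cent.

15.90

CRR parameters: u = e^(σ√Δt) = e^(0.5·√1) = 1.6487, d = 1/u = 0.6065
Per-period rate: rΔt = 0.12·1 = 0.12, so R = e^0.12 = 1.1275
Risk-neutral probability p = (e^0.12 − 0.6065)/(1.6487 − 0.6065) = 0.5210/1.0422 = 0.4999
Terminal stock prices: S_uu = 135.9, S_ud = 50, S_dd = 18.39
Terminal payoffs (S − K): max(80.91, 0) = 80.91, max(-5, 0) = 0, max(-36.61, 0) = 0
Node u (S = 82.44): V_u = e^(−0.12)·[0.4999·80.9141 + 0.5001·0.0000] = 35.8733
Node d (S = 30.33): V_d = e^(−0.12)·[0.4999·0.0000 + 0.5001·0.0000] = 0.0000
Node 0 (S = 50): V_0 = e^(−0.12)·[0.4999·35.8733 + 0.5001·0.0000] = 15.9044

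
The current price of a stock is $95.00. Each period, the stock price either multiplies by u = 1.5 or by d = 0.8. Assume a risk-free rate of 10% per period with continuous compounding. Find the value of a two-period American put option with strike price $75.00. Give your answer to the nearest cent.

Risk-neutral probability p = (e^0.1 − 0.8)/(1.5 − 0.8) = 0.3052/0.7000 = 0.4360
Terminal stock prices: S_uu = 213.8, S_ud = 114, S_dd = 60.8
Terminal payoffs (K − S): max(-138.8, 0) = 0, max(-39, 0) = 0, max(14.2, 0) = 14.2
Node u (S = 142.5): continuation = e^(−0.1)·[0.4360·0.0000 + 0.5640·0.0000] = 0.0000; exercise value = 0.0000 ≤ continuation, so V_u = 0.0000
Node d (S = 76): continuation = e^(−0.1)·[0.4360·0.0000 + 0.5640·14.2000] = 7.2472; exercise value = 0.0000 ≤ continuation, so V_d = 7.2472
Node 0 (S = 95): continuation = e^(−0.1)·[0.4360·0.0000 + 0.5640·7.2472] = 3.6987; exercise value = 0.0000 ≤ continuation, so V_0 = 3.6987

$3.70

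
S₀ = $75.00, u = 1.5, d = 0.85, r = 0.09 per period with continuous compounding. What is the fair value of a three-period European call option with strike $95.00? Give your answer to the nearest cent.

Risk-neutral probability p = (e^0.09 − 0.85)/(1.5 − 0.85) = 0.2442/0.6500 = 0.3757
Terminal stock prices: S_uuu = 253.1, S_uud = 143.4, S_udd = 81.28, S_ddd = 46.06
Terminal payoffs (S − K): max(158.1, 0) = 158.1, max(48.44, 0) = 48.44, max(-13.72, 0) = 0, max(-48.94, 0) = 0
Node uu (S = 168.8): V_uu = e^(−0.09)·[0.3757·158.1250 + 0.6243·48.4375] = 81.9265
Node ud (S = 95.62): V_ud = e^(−0.09)·[0.3757·48.4375 + 0.6243·0.0000] = 16.6296
Node dd (S = 54.19): V_dd = e^(−0.09)·[0.3757·0.0000 + 0.6243·0.0000] = 0.0000
Node u (S = 112.5): V_u = e^(−0.09)·[0.3757·81.9265 + 0.6243·16.6296] = 37.6161
Node d (S = 63.75): V_d = e^(−0.09)·[0.3757·16.6296 + 0.6243·0.0000] = 5.7093
Node 0 (S = 75): V_0 = e^(−0.09)·[0.3757·37.6161 + 0.6243·5.7093] = 16.1722

$16.17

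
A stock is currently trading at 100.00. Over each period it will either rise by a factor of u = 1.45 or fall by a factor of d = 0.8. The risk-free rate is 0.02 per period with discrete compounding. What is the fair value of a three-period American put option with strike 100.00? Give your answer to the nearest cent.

17.15

Risk-neutral probability p = (1 + 0.02 − 0.8)/(1.45 − 0.8) = 0.2200/0.6500 = 0.3385
Terminal stock prices: S_uuu = 304.9, S_uud = 168.2, S_udd = 92.8, S_ddd = 51.2
Terminal payoffs (K − S): max(-204.9, 0) = 0, max(-68.2, 0) = 0, max(7.2, 0) = 7.2, max(48.8, 0) = 48.8
Node uu (S = 210.2): continuation = 1/1.02·[0.3385·0.0000 + 0.6615·0.0000] = 0.0000; exercise value = 0.0000 ≤ continuation, so V_uu = 0.0000
Node ud (S = 116): continuation = 1/1.02·[0.3385·0.0000 + 0.6615·7.2000] = 4.6697; exercise value = 0.0000 ≤ continuation, so V_ud = 4.6697
Node dd (S = 64): continuation = 1/1.02·[0.3385·7.2000 + 0.6615·48.8000] = 34.0392; exercise value = 36.0000 > continuation, so V_dd = 36.0000 (exercise)
Node u (S = 145): continuation = 1/1.02·[0.3385·0.0000 + 0.6615·4.6697] = 3.0286; exercise value = 0.0000 ≤ continuation, so V_u = 3.0286
Node d (S = 80): continuation = 1/1.02·[0.3385·4.6697 + 0.6615·36.0000] = 24.8979; exercise value = 20.0000 ≤ continuation, so V_d = 24.8979
Node 0 (S = 100): continuation = 1/1.02·[0.3385·3.0286 + 0.6615·24.8979] = 17.1529; exercise value = 0.0000 ≤ continuation, so V_0 = 17.1529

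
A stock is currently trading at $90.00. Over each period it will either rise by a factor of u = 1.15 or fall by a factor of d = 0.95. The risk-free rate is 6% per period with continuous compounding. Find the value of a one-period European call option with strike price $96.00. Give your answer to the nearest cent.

$3.95

Risk-neutral probability p = (e^0.06 − 0.95)/(1.15 − 0.95) = 0.1118/0.2000 = 0.5592
Terminal stock prices: S_u = 103.5, S_d = 85.5
Terminal payoffs (S − K): max(7.5, 0) = 7.5, max(-10.5, 0) = 0
Node 0 (S = 90): V_0 = e^(−0.06)·[0.5592·7.5000 + 0.4408·0.0000] = 3.9496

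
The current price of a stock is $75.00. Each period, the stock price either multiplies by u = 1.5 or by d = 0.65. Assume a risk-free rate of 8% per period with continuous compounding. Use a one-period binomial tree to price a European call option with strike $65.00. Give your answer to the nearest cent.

Risk-neutral probability p = (e^0.08 − 0.65)/(1.5 − 0.65) = 0.4333/0.8500 = 0.5097
Terminal stock prices: S_u = 112.5, S_d = 48.75
Terminal payoffs (S − K): max(47.5, 0) = 47.5, max(-16.25, 0) = 0
Node 0 (S = 75): V_0 = e^(−0.08)·[0.5097·47.5000 + 0.4903·0.0000] = 22.3515

$22.35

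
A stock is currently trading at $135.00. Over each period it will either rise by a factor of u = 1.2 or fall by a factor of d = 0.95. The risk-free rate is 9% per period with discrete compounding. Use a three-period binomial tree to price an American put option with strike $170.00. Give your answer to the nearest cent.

$35.00

Risk-neutral probability p = (1 + 0.09 − 0.95)/(1.2 − 0.95) = 0.1400/0.2500 = 0.5600
Terminal stock prices: S_uuu = 233.3, S_uud = 184.7, S_udd = 146.2, S_ddd = 115.7
Terminal payoffs (K − S): max(-63.28, 0) = 0, max(-14.68, 0) = 0, max(23.8, 0) = 23.8, max(54.25, 0) = 54.25
Node uu (S = 194.4): continuation = 1/1.09·[0.5600·0.0000 + 0.4400·0.0000] = 0.0000; exercise value = 0.0000 ≤ continuation, so V_uu = 0.0000
Node ud (S = 153.9): continuation = 1/1.09·[0.5600·0.0000 + 0.4400·23.7950] = 9.6053; exercise value = 16.1000 > continuation, so V_ud = 16.1000 (exercise)
Node dd (S = 121.8): continuation = 1/1.09·[0.5600·23.7950 + 0.4400·54.2544] = 34.1258; exercise value = 48.1625 > continuation, so V_dd = 48.1625 (exercise)
Node u (S = 162): continuation = 1/1.09·[0.5600·0.0000 + 0.4400·16.1000] = 6.4991; exercise value = 8.0000 > continuation, so V_u = 8.0000 (exercise)
Node d (S = 128.2): continuation = 1/1.09·[0.5600·16.1000 + 0.4400·48.1625] = 27.7133; exercise value = 41.7500 > continuation, so V_d = 41.7500 (exercise)
Node 0 (S = 135): continuation = 1/1.09·[0.5600·8.0000 + 0.4400·41.7500] = 20.9633; exercise value = 35.0000 > continuation, so V_0 = 35.0000 (exercise)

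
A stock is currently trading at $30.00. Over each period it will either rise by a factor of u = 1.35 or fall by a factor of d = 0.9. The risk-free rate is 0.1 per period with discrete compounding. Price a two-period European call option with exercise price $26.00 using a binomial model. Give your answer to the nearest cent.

$8.95

Risk-neutral probability p = (1 + 0.1 − 0.9)/(1.35 − 0.9) = 0.2000/0.4500 = 0.4444
Terminal stock prices: S_uu = 54.68, S_ud = 36.45, S_dd = 24.3
Terminal payoffs (S − K): max(28.68, 0) = 28.68, max(10.45, 0) = 10.45, max(-1.7, 0) = 0
Node u (S = 40.5): V_u = 1/1.1·[0.4444·28.6750 + 0.5556·10.4500] = 16.8636
Node d (S = 27): V_d = 1/1.1·[0.4444·10.4500 + 0.5556·0.0000] = 4.2222
Node 0 (S = 30): V_0 = 1/1.1·[0.4444·16.8636 + 0.5556·4.2222] = 8.9460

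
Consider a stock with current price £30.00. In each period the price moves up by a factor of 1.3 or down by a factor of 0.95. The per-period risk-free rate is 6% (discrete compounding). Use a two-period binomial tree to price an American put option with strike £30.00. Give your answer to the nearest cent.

£1.22

Risk-neutral probability p = (1 + 0.06 − 0.95)/(1.3 − 0.95) = 0.1100/0.3500 = 0.3143
Terminal stock prices: S_uu = 50.7, S_ud = 37.05, S_dd = 27.07
Terminal payoffs (K − S): max(-20.7, 0) = 0, max(-7.05, 0) = 0, max(2.925, 0) = 2.925
Node u (S = 39): continuation = 1/1.06·[0.3143·0.0000 + 0.6857·0.0000] = 0.0000; exercise value = 0.0000 ≤ continuation, so V_u = 0.0000
Node d (S = 28.5): continuation = 1/1.06·[0.3143·0.0000 + 0.6857·2.9250] = 1.8922; exercise value = 1.5000 ≤ continuation, so V_d = 1.8922
Node 0 (S = 30): continuation = 1/1.06·[0.3143·0.0000 + 0.6857·1.8922] = 1.2241; exercise value = 0.0000 ≤ continuation, so V_0 = 1.2241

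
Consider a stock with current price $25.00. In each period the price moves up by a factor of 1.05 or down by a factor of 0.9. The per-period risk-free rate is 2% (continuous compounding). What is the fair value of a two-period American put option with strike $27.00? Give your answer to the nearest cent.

$2.00

Risk-neutral probability p = (e^0.02 − 0.9)/(1.05 − 0.9) = 0.1202/0.1500 = 0.8013
Terminal stock prices: S_uu = 27.56, S_ud = 23.62, S_dd = 20.25
Terminal payoffs (K − S): max(-0.5625, 0) = 0, max(3.375, 0) = 3.375, max(6.75, 0) = 6.75
Node u (S = 26.25): continuation = e^(−0.02)·[0.8013·0.0000 + 0.1987·3.3750] = 0.6572; exercise value = 0.7500 > continuation, so V_u = 0.7500 (exercise)
Node d (S = 22.5): continuation = e^(−0.02)·[0.8013·3.3750 + 0.1987·6.7500] = 3.9654; exercise value = 4.5000 > continuation, so V_d = 4.5000 (exercise)
Node 0 (S = 25): continuation = e^(−0.02)·[0.8013·0.7500 + 0.1987·4.5000] = 1.4654; exercise value = 2.0000 > continuation, so V_0 = 2.0000 (exercise)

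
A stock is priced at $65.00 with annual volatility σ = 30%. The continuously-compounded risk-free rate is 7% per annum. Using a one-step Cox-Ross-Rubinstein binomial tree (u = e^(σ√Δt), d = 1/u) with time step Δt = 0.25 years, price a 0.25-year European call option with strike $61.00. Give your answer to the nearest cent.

$7.44

CRR parameters: u = e^(σ√Δt) = e^(0.3·√0.25) = 1.1618, d = 1/u = 0.8607
Per-period rate: rΔt = 0.07·0.25 = 0.0175, so R = e^0.0175 = 1.0177
Risk-neutral probability p = (e^0.0175 − 0.8607)/(1.1618 − 0.8607) = 0.1569/0.3011 = 0.5212
Terminal stock prices: S_u = 75.52, S_d = 55.95
Terminal payoffs (S − K): max(14.52, 0) = 14.52, max(-5.054, 0) = 0
Node 0 (S = 65): V_0 = e^(−0.0175)·[0.5212·14.5192 + 0.4788·0.0000] = 7.4361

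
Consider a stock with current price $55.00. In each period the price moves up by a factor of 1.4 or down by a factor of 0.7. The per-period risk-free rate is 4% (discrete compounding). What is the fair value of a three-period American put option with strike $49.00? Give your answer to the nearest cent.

Risk-neutral probability p = (1 + 0.04 − 0.7)/(1.4 − 0.7) = 0.3400/0.7000 = 0.4857
Terminal stock prices: S_uuu = 150.9, S_uud = 75.46, S_udd = 37.73, S_ddd = 18.86
Terminal payoffs (K − S): max(-101.9, 0) = 0, max(-26.46, 0) = 0, max(11.27, 0) = 11.27, max(30.14, 0) = 30.14
Node uu (S = 107.8): continuation = 1/1.04·[0.4857·0.0000 + 0.5143·0.0000] = 0.0000; exercise value = 0.0000 ≤ continuation, so V_uu = 0.0000
Node ud (S = 53.9): continuation = 1/1.04·[0.4857·0.0000 + 0.5143·11.2700] = 5.5731; exercise value = 0.0000 ≤ continuation, so V_ud = 5.5731
Node dd (S = 26.95): continuation = 1/1.04·[0.4857·11.2700 + 0.5143·30.1350] = 20.1654; exercise value = 22.0500 > continuation, so V_dd = 22.0500 (exercise)
Node u (S = 77): continuation = 1/1.04·[0.4857·0.0000 + 0.5143·5.5731] = 2.7559; exercise value = 0.0000 ≤ continuation, so V_u = 2.7559
Node d (S = 38.5): continuation = 1/1.04·[0.4857·5.5731 + 0.5143·22.0500] = 13.5067; exercise value = 10.5000 ≤ continuation, so V_d = 13.5067
Node 0 (S = 55): continuation = 1/1.04·[0.4857·2.7559 + 0.5143·13.5067] = 7.9662; exercise value = 0.0000 ≤ continuation, so V_0 = 7.9662

$7.97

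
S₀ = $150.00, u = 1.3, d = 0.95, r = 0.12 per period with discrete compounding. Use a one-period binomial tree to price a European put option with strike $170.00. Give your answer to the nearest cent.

Risk-neutral probability p = (1 + 0.12 − 0.95)/(1.3 − 0.95) = 0.1700/0.3500 = 0.4857
Terminal stock prices: S_u = 195, S_d = 142.5
Terminal payoffs (K − S): max(-25, 0) = 0, max(27.5, 0) = 27.5
Node 0 (S = 150): V_0 = 1/1.12·[0.4857·0.0000 + 0.5143·27.5000] = 12.6276

$12.63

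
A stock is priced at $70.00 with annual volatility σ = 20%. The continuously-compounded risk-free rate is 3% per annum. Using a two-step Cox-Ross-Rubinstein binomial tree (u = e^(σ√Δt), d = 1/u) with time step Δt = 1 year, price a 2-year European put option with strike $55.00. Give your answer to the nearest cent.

CRR parameters: u = e^(σ√Δt) = e^(0.2·√1) = 1.2214, d = 1/u = 0.8187
Per-period rate: rΔt = 0.03·1 = 0.03, so R = e^0.03 = 1.0305
Risk-neutral probability p = (e^0.03 − 0.8187)/(1.2214 − 0.8187) = 0.2117/0.4027 = 0.5258
Terminal stock prices: S_uu = 104.4, S_ud = 70, S_dd = 46.92
Terminal payoffs (K − S): max(-49.43, 0) = 0, max(-15, 0) = 0, max(8.078, 0) = 8.078
Node u (S = 85.5): V_u = e^(−0.03)·[0.5258·0.0000 + 0.4742·0.0000] = 0.0000
Node d (S = 57.31): V_d = e^(−0.03)·[0.5258·0.0000 + 0.4742·8.0776] = 3.7172
Node 0 (S = 70): V_0 = e^(−0.03)·[0.5258·0.0000 + 0.4742·3.7172] = 1.7106

$1.71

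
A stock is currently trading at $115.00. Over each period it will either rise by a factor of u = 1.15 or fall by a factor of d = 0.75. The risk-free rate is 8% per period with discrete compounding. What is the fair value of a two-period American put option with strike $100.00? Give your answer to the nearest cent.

Risk-neutral probability p = (1 + 0.08 − 0.75)/(1.15 − 0.75) = 0.3300/0.4000 = 0.8250
Terminal stock prices: S_uu = 152.1, S_ud = 99.19, S_dd = 64.69
Terminal payoffs (K − S): max(-52.09, 0) = 0, max(0.8125, 0) = 0.8125, max(35.31, 0) = 35.31
Node u (S = 132.2): continuation = 1/1.08·[0.8250·0.0000 + 0.1750·0.8125] = 0.1317; exercise value = 0.0000 ≤ continuation, so V_u = 0.1317
Node d (S = 86.25): continuation = 1/1.08·[0.8250·0.8125 + 0.1750·35.3125] = 6.3426; exercise value = 13.7500 > continuation, so V_d = 13.7500 (exercise)
Node 0 (S = 115): continuation = 1/1.08·[0.8250·0.1317 + 0.1750·13.7500] = 2.3286; exercise value = 0.0000 ≤ continuation, so V_0 = 2.3286

$2.33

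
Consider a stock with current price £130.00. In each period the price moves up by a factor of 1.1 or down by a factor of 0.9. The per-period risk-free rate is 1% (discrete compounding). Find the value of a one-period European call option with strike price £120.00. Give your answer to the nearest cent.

£12.52

Risk-neutral probability p = (1 + 0.01 − 0.9)/(1.1 − 0.9) = 0.1100/0.2000 = 0.5500
Terminal stock prices: S_u = 143, S_d = 117
Terminal payoffs (S − K): max(23, 0) = 23, max(-3, 0) = 0
Node 0 (S = 130): V_0 = 1/1.01·[0.5500·23.0000 + 0.4500·0.0000] = 12.5248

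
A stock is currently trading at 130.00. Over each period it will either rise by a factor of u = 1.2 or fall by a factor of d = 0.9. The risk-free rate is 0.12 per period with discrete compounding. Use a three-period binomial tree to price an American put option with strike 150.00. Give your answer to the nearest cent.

Risk-neutral probability p = (1 + 0.12 − 0.9)/(1.2 − 0.9) = 0.2200/0.3000 = 0.7333
Terminal stock prices: S_uuu = 224.6, S_uud = 168.5, S_udd = 126.4, S_ddd = 94.77
Terminal payoffs (K − S): max(-74.64, 0) = 0, max(-18.48, 0) = 0, max(23.64, 0) = 23.64, max(55.23, 0) = 55.23
Node uu (S = 187.2): continuation = 1/1.12·[0.7333·0.0000 + 0.2667·0.0000] = 0.0000; exercise value = 0.0000 ≤ continuation, so V_uu = 0.0000
Node ud (S = 140.4): continuation = 1/1.12·[0.7333·0.0000 + 0.2667·23.6400] = 5.6286; exercise value = 9.6000 > continuation, so V_ud = 9.6000 (exercise)
Node dd (S = 105.3): continuation = 1/1.12·[0.7333·23.6400 + 0.2667·55.2300] = 28.6286; exercise value = 44.7000 > continuation, so V_dd = 44.7000 (exercise)
Node u (S = 156): continuation = 1/1.12·[0.7333·0.0000 + 0.2667·9.6000] = 2.2857; exercise value = 0.0000 ≤ continuation, so V_u = 2.2857
Node d (S = 117): continuation = 1/1.12·[0.7333·9.6000 + 0.2667·44.7000] = 16.9286; exercise value = 33.0000 > continuation, so V_d = 33.0000 (exercise)
Node 0 (S = 130): continuation = 1/1.12·[0.7333·2.2857 + 0.2667·33.0000] = 9.3537; exercise value = 20.0000 > continuation, so V_0 = 20.0000 (exercise)

20.00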